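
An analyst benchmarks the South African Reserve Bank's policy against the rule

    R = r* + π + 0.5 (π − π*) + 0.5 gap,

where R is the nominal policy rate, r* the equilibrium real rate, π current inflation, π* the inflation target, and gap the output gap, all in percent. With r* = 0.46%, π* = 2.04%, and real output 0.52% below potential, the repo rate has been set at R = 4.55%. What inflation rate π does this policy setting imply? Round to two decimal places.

Output 0.52% below potential → gap = -0.52.
Collecting π: R = r* + (1 + 0.5) π − 0.5 π* + 0.5 gap
1.5 π = 4.55 − 0.46 + 0.5 × 2.04 − 0.5 × (-0.52) = 5.37
π = 5.37 / 1.5 = 3.58

3.58%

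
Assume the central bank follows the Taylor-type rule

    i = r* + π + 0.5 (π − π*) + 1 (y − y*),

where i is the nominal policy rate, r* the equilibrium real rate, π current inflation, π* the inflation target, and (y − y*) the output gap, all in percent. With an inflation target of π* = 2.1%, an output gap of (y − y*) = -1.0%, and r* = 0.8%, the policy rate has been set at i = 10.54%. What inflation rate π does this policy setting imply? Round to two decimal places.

7.86%

Collecting π: i = r* + (1 + 0.5) π − 0.5 π* + 1 (y − y*)
1.5 π = 10.54 − 0.8 + 0.5 × 2.1 − 1 × (-1.0) = 11.79
π = 11.79 / 1.5 = 7.86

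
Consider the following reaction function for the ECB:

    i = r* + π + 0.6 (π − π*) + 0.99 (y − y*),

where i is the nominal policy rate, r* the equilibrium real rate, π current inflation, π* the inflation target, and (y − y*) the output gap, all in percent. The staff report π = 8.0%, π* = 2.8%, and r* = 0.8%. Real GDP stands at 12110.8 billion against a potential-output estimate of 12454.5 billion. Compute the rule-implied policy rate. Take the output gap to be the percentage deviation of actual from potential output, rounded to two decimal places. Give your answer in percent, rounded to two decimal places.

Output gap = 100 × (12110.8 − 12454.5) / 12454.5 = -2.76%.
i = 0.80 + 8.00 + 0.6 × (8.00 − 2.80) + 0.99 × (-2.76)
   = 0.80 + 8 + 3.12 − 2.7324 = 9.19

9.19%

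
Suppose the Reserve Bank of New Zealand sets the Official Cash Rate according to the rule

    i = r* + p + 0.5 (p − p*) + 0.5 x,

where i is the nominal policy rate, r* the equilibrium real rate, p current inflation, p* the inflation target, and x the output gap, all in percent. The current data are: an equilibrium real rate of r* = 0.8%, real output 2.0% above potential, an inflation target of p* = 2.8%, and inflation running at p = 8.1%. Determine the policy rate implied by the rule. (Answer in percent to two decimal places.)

Output 2.0% above potential → x = 2.0.
i = 0.8 + 8.1 + 0.5 × (8.1 − 2.8) + 0.5 × 2.0
   = 0.8 + 8.1 + 2.65 + 1 = 12.55

12.55%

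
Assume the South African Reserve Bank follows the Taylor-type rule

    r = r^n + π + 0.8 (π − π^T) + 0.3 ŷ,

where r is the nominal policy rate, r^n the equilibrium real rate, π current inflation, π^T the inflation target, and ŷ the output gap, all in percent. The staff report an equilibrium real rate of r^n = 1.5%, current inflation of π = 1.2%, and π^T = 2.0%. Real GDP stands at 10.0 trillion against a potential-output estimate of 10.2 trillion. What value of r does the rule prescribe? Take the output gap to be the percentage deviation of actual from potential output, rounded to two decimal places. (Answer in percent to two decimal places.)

1.47%

Output gap = 100 × (10.0 − 10.2) / 10.2 = -1.96%.
r = 1.50 + 1.20 + 0.8 × (1.20 − 2.00) + 0.3 × (-1.96)
   = 1.50 + 1.2 − 0.64 − 0.588 = 1.47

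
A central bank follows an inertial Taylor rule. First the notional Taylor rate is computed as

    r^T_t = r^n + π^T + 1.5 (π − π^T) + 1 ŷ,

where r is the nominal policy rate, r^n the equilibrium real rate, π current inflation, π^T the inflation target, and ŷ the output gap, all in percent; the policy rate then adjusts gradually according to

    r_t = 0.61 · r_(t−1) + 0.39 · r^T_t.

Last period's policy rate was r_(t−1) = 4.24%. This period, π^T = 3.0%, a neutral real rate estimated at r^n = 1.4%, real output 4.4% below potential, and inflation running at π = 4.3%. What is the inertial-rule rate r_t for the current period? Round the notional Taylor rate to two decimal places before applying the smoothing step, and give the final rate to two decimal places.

Output 4.4% below potential → ŷ = -4.4.
r^T_t = 1.4 + 3.0 + 1.5 × (4.3 − 3.0) + 1 × (-4.4)
   = 1.4 + 3 + 1.95 − 4.4 = 1.95
r_t = 0.61 × 4.24 + 0.39 × 1.95 = 2.5864 + 0.7605 = 3.35

3.35%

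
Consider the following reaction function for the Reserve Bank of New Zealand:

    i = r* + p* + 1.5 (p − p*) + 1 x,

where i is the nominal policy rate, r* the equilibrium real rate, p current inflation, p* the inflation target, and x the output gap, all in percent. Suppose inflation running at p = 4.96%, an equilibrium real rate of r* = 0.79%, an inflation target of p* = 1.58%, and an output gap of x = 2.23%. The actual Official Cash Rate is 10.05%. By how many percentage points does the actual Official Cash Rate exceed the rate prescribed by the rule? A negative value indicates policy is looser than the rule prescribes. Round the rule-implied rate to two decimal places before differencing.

i = 0.79 + 1.58 + 1.5 × (4.96 − 1.58) + 1 × 2.23
   = 0.79 + 1.58 + 5.07 + 2.23 = 9.67
Deviation = 10.05 − 9.67 = 0.38 pp.

0.38 pp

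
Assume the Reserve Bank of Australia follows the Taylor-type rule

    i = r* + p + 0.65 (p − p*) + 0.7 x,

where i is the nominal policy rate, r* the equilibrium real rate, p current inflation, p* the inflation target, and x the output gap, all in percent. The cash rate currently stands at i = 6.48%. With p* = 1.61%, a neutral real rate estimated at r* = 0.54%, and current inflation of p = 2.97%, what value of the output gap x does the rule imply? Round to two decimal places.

2.98%

0.7 x = 6.48 − 0.54 − 2.97 − 0.65 × (2.97 − 1.61) = 2.086
x = 2.086 / 0.7 = 2.98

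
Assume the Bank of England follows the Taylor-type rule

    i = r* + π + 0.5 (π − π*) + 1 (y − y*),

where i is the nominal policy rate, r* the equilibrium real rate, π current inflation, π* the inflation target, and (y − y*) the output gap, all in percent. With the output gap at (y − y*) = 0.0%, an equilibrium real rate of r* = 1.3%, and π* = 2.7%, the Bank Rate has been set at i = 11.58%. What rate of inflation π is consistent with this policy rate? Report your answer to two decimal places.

7.75%

Collecting π: i = r* + (1 + 0.5) π − 0.5 π* + 1 (y − y*)
1.5 π = 11.58 − 1.3 + 0.5 × 2.7 − 1 × 0.0 = 11.63
π = 11.63 / 1.5 = 7.75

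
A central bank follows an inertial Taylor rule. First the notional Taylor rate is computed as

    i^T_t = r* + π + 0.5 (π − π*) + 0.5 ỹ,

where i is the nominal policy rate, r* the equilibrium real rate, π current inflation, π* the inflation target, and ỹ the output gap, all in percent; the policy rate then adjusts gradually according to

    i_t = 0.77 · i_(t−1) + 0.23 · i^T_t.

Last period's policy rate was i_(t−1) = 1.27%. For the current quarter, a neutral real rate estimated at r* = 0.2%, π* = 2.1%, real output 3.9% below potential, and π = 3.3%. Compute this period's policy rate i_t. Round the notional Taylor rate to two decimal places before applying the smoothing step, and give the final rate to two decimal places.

1.47%

Output 3.9% below potential → ỹ = -3.9.
i^T_t = 0.2 + 3.3 + 0.5 × (3.3 − 2.1) + 0.5 × (-3.9)
   = 0.2 + 3.3 + 0.6 − 1.95 = 2.15
i_t = 0.77 × 1.27 + 0.23 × 2.15 = 0.9779 + 0.4945 = 1.47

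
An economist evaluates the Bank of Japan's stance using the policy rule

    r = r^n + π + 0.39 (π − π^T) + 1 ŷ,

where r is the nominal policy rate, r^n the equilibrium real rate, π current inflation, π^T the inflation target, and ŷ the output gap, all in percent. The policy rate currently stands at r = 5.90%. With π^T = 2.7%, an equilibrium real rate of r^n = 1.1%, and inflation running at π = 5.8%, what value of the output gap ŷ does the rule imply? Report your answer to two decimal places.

-2.21%

1 ŷ = 5.90 − 1.1 − 5.8 − 0.39 × (5.8 − 2.7) = -2.209
ŷ = -2.209 / 1 = -2.21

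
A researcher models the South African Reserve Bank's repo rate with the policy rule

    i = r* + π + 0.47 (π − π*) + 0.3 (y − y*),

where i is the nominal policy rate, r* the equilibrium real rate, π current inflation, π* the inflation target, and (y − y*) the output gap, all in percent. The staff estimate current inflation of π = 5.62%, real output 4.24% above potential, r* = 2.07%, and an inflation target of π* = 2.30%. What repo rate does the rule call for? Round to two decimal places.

10.52%

Output 4.24% above potential → (y − y*) = 4.24.
i = 2.07 + 5.62 + 0.47 × (5.62 − 2.30) + 0.3 × 4.24
   = 2.07 + 5.62 + 1.5604 + 1.272 = 10.52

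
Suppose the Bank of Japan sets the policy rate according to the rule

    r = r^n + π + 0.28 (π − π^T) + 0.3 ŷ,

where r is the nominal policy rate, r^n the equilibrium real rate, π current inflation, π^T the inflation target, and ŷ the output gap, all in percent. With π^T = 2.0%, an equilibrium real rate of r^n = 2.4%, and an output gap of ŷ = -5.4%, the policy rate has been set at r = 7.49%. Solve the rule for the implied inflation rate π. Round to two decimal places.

5.68%

Collecting π: r = r^n + (1 + 0.28) π − 0.28 π^T + 0.3 ŷ
1.28 π = 7.49 − 2.4 + 0.28 × 2.0 − 0.3 × (-5.4) = 7.27
π = 7.27 / 1.28 = 5.68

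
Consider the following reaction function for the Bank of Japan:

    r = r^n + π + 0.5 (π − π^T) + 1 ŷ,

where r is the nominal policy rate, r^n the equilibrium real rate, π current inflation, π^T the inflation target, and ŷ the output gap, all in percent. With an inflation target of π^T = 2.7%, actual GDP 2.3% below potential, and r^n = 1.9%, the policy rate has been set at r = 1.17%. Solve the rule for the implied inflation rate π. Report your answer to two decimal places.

Output 2.3% below potential → ŷ = -2.3.
Collecting π: r = r^n + (1 + 0.5) π − 0.5 π^T + 1 ŷ
1.5 π = 1.17 − 1.9 + 0.5 × 2.7 − 1 × (-2.3) = 2.92
π = 2.92 / 1.5 = 1.95

1.95%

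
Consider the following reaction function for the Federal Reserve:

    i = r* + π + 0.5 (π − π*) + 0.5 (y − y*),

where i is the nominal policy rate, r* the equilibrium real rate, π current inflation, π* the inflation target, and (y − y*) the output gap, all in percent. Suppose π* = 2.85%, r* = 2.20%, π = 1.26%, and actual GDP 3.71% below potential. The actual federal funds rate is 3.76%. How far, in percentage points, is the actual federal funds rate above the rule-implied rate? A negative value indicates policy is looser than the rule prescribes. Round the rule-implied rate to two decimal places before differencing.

Output 3.71% below potential → (y − y*) = -3.71.
i = 2.20 + 1.26 + 0.5 × (1.26 − 2.85) + 0.5 × (-3.71)
   = 2.20 + 1.26 − 0.795 − 1.855 = 0.81
Deviation = 3.76 − 0.81 = 2.95 pp.

2.95 pp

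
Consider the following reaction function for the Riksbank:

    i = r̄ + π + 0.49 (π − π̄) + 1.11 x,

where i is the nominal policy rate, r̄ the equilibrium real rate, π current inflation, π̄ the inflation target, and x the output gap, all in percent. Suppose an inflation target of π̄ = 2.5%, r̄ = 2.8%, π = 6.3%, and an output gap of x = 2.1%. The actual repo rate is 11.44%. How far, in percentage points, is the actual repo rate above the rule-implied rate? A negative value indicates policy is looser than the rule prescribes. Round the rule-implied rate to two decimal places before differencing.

i = 2.8 + 6.3 + 0.49 × (6.3 − 2.5) + 1.11 × 2.1
   = 2.8 + 6.3 + 1.862 + 2.331 = 13.29
Deviation = 11.44 − 13.29 = -1.85 pp.

-1.85 pp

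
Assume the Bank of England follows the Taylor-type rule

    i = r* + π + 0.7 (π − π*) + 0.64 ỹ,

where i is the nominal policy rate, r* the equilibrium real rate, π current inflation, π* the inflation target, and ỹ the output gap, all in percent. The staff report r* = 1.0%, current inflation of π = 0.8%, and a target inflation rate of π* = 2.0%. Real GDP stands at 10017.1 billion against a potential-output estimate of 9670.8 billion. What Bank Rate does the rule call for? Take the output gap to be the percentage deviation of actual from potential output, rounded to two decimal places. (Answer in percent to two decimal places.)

Output gap = 100 × (10017.1 − 9670.8) / 9670.8 = 3.58%.
i = 1.00 + 0.80 + 0.7 × (0.80 − 2.00) + 0.64 × 3.58
   = 1.00 + 0.8 − 0.84 + 2.2912 = 3.25

3.25%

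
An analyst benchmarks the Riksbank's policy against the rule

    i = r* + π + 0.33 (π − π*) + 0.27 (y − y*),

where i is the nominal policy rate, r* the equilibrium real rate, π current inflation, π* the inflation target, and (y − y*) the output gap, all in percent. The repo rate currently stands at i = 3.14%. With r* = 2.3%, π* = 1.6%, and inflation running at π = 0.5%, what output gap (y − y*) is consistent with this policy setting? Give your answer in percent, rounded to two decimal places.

2.60%

0.27 (y − y*) = 3.14 − 2.3 − 0.5 − 0.33 × (0.5 − 1.6) = 0.703
(y − y*) = 0.703 / 0.27 = 2.60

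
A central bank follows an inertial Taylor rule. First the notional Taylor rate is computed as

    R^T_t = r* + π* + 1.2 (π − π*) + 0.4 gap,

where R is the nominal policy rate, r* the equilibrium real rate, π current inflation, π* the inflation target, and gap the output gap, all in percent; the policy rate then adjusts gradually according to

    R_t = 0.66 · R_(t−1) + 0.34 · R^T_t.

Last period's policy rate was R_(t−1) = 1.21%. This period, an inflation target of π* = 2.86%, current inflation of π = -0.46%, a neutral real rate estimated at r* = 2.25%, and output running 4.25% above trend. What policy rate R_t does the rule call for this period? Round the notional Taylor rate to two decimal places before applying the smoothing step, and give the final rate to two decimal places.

1.76%

Output 4.25% above potential → gap = 4.25.
R^T_t = 2.25 + 2.86 + 1.2 × (-0.46 − 2.86) + 0.4 × 4.25
   = 2.25 + 2.86 − 3.984 + 1.7 = 2.83
R_t = 0.66 × 1.21 + 0.34 × 2.83 = 0.7986 + 0.9622 = 1.76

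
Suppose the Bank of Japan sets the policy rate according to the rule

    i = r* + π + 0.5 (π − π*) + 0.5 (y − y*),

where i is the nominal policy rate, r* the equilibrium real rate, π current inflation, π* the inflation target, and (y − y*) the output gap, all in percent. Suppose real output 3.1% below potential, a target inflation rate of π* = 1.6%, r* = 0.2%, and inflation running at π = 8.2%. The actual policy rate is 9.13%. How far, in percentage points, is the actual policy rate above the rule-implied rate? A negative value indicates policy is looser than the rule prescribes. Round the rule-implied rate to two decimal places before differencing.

Output 3.1% below potential → (y − y*) = -3.1.
i = 0.2 + 8.2 + 0.5 × (8.2 − 1.6) + 0.5 × (-3.1)
   = 0.2 + 8.2 + 3.3 − 1.55 = 10.15
Deviation = 9.13 − 10.15 = -1.02 pp.

-1.02 pp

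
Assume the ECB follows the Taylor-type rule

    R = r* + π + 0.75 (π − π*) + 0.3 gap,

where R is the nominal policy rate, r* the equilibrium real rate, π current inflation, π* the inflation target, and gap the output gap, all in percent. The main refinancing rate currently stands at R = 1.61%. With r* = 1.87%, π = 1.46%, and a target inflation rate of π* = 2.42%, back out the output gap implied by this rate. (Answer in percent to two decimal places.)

-3.33%

0.3 gap = 1.61 − 1.87 − 1.46 − 0.75 × (1.46 − 2.42) = -1
gap = -1 / 0.3 = -3.33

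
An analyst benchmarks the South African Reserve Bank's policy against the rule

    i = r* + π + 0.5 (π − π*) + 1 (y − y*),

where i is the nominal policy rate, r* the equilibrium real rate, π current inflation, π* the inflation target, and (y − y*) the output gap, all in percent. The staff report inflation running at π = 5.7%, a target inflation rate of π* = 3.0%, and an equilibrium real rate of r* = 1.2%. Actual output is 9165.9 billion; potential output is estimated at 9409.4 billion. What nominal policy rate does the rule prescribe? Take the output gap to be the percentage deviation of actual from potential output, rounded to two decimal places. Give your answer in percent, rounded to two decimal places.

Output gap = 100 × (9165.9 − 9409.4) / 9409.4 = -2.59%.
i = 1.20 + 5.70 + 0.5 × (5.70 − 3.00) + 1 × (-2.59)
   = 1.20 + 5.7 + 1.35 − 2.59 = 5.66

5.66%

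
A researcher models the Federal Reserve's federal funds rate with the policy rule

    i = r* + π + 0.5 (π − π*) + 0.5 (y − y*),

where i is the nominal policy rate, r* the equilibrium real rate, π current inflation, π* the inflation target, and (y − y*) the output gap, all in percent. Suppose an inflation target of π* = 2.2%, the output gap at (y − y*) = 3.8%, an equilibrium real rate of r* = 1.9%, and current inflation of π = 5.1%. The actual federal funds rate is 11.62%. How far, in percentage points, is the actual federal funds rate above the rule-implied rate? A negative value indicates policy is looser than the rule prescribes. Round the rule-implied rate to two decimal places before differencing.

1.27 pp

i = 1.9 + 5.1 + 0.5 × (5.1 − 2.2) + 0.5 × 3.8
   = 1.9 + 5.1 + 1.45 + 1.9 = 10.35
Deviation = 11.62 − 10.35 = 1.27 pp.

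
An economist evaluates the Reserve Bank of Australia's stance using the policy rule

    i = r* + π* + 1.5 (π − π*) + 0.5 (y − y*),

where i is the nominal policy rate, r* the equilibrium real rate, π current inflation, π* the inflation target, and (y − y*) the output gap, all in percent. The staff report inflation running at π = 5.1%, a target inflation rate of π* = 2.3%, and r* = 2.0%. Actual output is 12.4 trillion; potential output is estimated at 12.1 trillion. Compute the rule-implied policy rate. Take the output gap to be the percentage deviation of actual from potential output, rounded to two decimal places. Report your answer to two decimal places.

Output gap = 100 × (12.4 − 12.1) / 12.1 = 2.48%.
i = 2.00 + 2.30 + 1.5 × (5.10 − 2.30) + 0.5 × 2.48
   = 2.00 + 2.3 + 4.2 + 1.24 = 9.74

9.74%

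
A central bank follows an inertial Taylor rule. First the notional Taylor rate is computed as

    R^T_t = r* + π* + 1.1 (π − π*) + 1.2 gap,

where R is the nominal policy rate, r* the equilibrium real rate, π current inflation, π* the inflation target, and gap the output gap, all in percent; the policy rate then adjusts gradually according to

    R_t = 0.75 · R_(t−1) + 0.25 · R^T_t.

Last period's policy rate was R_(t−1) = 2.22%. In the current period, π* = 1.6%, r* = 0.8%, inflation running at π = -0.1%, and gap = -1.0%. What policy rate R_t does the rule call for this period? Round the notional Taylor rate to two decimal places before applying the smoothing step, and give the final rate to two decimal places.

1.50%

R^T_t = 0.8 + 1.6 + 1.1 × (-0.1 − 1.6) + 1.2 × (-1.0)
   = 0.8 + 1.6 − 1.87 − 1.2 = -0.67
R_t = 0.75 × 2.22 + 0.25 × (-0.67) = 1.665 − 0.1675 = 1.50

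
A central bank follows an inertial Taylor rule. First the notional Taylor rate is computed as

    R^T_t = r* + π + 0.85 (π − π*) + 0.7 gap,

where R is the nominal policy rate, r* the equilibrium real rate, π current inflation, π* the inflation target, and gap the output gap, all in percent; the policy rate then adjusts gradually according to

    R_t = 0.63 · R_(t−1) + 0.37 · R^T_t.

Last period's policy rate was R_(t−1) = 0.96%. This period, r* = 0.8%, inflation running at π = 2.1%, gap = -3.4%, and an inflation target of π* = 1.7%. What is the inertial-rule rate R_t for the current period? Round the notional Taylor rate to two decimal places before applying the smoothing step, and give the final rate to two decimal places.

0.92%

R^T_t = 0.8 + 2.1 + 0.85 × (2.1 − 1.7) + 0.7 × (-3.4)
   = 0.8 + 2.1 + 0.34 − 2.38 = 0.86
R_t = 0.63 × 0.96 + 0.37 × 0.86 = 0.6048 + 0.3182 = 0.92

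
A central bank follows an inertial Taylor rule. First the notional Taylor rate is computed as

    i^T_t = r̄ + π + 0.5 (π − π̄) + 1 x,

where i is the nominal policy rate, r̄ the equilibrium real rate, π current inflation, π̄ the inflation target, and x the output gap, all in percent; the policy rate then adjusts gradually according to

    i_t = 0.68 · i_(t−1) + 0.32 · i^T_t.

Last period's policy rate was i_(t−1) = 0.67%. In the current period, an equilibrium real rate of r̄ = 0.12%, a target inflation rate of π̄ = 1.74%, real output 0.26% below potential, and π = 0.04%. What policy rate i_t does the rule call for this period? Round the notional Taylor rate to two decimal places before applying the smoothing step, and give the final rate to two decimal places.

0.15%

Output 0.26% below potential → x = -0.26.
i^T_t = 0.12 + 0.04 + 0.5 × (0.04 − 1.74) + 1 × (-0.26)
   = 0.12 + 0.04 − 0.85 − 0.26 = -0.95
i_t = 0.68 × 0.67 + 0.32 × (-0.95) = 0.4556 − 0.304 = 0.15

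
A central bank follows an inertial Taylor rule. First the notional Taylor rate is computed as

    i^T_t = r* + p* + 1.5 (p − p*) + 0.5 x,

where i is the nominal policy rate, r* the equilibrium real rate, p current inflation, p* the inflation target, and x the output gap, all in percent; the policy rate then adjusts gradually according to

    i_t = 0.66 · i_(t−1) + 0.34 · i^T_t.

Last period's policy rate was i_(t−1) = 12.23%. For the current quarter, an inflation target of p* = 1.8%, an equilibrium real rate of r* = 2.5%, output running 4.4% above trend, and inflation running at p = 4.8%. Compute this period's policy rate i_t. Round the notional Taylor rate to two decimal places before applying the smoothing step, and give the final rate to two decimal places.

11.81%

Output 4.4% above potential → x = 4.4.
i^T_t = 2.5 + 1.8 + 1.5 × (4.8 − 1.8) + 0.5 × 4.4
   = 2.5 + 1.8 + 4.5 + 2.2 = 11.00
i_t = 0.66 × 12.23 + 0.34 × 11.00 = 8.0718 + 3.74 = 11.81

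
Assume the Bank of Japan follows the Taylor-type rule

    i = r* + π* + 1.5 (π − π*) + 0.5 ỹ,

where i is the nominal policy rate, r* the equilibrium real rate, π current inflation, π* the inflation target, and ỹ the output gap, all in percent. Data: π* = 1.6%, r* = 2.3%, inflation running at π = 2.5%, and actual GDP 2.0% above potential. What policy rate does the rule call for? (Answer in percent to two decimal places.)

6.25%

Output 2.0% above potential → ỹ = 2.0.
i = 2.3 + 1.6 + 1.5 × (2.5 − 1.6) + 0.5 × 2.0
   = 2.3 + 1.6 + 1.35 + 1 = 6.25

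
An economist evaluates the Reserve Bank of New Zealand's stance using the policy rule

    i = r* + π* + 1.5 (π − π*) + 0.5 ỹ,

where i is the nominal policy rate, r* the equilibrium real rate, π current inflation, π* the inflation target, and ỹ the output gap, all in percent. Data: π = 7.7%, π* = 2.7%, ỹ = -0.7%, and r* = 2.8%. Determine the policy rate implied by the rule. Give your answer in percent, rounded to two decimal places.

12.65%

i = 2.8 + 2.7 + 1.5 × (7.7 − 2.7) + 0.5 × (-0.7)
   = 2.8 + 2.7 + 7.5 − 0.35 = 12.65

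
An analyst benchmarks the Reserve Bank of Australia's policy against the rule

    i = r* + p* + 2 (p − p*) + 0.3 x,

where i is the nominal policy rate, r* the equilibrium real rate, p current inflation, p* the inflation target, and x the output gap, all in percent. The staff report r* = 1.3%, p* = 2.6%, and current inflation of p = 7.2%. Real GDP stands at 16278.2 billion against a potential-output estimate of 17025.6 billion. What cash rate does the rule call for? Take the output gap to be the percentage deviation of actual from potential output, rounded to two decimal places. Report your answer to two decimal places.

Output gap = 100 × (16278.2 − 17025.6) / 17025.6 = -4.39%.
i = 1.30 + 2.60 + 2 × (7.20 − 2.60) + 0.3 × (-4.39)
   = 1.30 + 2.6 + 9.2 − 1.317 = 11.78

11.78%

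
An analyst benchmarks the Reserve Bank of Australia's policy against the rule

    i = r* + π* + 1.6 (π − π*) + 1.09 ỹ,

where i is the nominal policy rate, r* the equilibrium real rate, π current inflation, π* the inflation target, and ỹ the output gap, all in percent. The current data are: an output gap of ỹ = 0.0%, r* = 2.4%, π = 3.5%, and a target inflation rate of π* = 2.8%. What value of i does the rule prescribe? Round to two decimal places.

6.32%

i = 2.4 + 2.8 + 1.6 × (3.5 − 2.8) + 1.09 × 0.0
   = 2.4 + 2.8 + 1.12 + 0 = 6.32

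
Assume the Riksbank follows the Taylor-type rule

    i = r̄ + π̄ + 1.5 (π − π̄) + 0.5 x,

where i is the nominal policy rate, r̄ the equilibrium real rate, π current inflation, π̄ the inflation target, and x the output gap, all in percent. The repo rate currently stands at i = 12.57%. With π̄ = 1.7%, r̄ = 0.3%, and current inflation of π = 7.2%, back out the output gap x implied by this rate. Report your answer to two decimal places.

4.64%

0.5 x = 12.57 − 0.3 − 1.7 − 1.5 × (7.2 − 1.7) = 2.32
x = 2.32 / 0.5 = 4.64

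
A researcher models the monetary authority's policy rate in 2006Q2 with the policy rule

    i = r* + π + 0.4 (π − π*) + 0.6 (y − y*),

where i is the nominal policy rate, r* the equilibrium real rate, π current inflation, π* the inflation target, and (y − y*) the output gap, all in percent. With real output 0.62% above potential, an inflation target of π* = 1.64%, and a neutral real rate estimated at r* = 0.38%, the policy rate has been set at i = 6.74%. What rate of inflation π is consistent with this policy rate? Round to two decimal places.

Output 0.62% above potential → (y − y*) = 0.62.
Collecting π: i = r* + (1 + 0.4) π − 0.4 π* + 0.6 (y − y*)
1.4 π = 6.74 − 0.38 + 0.4 × 1.64 − 0.6 × 0.62 = 6.644
π = 6.644 / 1.4 = 4.75

4.75%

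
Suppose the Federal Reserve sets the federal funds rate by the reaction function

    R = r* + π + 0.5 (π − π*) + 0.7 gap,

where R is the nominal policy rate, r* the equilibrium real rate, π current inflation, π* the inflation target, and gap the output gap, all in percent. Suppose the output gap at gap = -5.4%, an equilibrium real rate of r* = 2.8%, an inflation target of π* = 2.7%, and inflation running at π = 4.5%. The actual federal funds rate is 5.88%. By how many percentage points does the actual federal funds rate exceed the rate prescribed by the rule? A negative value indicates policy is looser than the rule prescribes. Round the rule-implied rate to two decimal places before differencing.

1.46 pp

R = 2.8 + 4.5 + 0.5 × (4.5 − 2.7) + 0.7 × (-5.4)
   = 2.8 + 4.5 + 0.9 − 3.78 = 4.42
Deviation = 5.88 − 4.42 = 1.46 pp.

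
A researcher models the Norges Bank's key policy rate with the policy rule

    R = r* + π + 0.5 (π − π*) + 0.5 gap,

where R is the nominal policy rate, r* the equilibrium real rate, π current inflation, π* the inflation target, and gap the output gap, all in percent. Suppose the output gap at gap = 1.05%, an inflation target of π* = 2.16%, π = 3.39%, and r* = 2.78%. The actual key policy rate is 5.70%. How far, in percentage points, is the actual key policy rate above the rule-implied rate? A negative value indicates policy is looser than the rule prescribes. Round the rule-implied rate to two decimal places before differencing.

-1.61 pp

R = 2.78 + 3.39 + 0.5 × (3.39 − 2.16) + 0.5 × 1.05
   = 2.78 + 3.39 + 0.615 + 0.525 = 7.31
Deviation = 5.70 − 7.31 = -1.61 pp.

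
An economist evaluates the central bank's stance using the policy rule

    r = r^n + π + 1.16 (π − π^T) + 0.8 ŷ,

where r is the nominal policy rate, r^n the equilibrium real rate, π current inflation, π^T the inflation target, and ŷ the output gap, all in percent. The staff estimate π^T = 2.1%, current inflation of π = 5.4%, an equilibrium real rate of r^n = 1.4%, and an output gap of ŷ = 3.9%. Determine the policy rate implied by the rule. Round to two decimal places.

13.75%

r = 1.4 + 5.4 + 1.16 × (5.4 − 2.1) + 0.8 × 3.9
   = 1.4 + 5.4 + 3.828 + 3.12 = 13.75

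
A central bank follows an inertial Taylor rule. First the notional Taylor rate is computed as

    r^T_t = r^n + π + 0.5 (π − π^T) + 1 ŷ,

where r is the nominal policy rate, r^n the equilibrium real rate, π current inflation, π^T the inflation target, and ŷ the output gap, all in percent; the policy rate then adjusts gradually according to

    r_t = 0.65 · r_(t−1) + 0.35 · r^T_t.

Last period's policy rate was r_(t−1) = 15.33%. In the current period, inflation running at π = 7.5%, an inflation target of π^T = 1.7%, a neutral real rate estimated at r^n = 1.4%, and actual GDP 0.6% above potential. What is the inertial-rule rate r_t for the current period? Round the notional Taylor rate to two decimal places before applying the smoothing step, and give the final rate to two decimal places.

14.30%

Output 0.6% above potential → ŷ = 0.6.
r^T_t = 1.4 + 7.5 + 0.5 × (7.5 − 1.7) + 1 × 0.6
   = 1.4 + 7.5 + 2.9 + 0.6 = 12.40
r_t = 0.65 × 15.33 + 0.35 × 12.40 = 9.9645 + 4.34 = 14.30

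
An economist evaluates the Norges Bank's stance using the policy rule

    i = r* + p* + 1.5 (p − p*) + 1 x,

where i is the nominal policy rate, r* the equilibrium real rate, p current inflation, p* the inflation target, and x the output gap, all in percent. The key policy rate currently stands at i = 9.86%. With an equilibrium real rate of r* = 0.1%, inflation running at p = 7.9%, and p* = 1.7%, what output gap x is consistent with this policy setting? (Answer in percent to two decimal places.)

-1.24%

1 x = 9.86 − 0.1 − 1.7 − 1.5 × (7.9 − 1.7) = -1.24
x = -1.24 / 1 = -1.24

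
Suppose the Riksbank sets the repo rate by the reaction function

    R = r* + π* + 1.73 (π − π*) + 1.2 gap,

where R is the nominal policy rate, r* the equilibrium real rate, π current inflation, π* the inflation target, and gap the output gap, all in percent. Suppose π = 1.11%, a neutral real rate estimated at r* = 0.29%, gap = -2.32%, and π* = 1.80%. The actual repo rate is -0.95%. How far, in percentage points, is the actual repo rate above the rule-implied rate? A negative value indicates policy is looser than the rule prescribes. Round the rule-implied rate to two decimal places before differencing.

R = 0.29 + 1.80 + 1.73 × (1.11 − 1.80) + 1.2 × (-2.32)
   = 0.29 + 1.8 − 1.1937 − 2.784 = -1.89
Deviation = -0.95 − (-1.89) = 0.94 pp.

0.94 pp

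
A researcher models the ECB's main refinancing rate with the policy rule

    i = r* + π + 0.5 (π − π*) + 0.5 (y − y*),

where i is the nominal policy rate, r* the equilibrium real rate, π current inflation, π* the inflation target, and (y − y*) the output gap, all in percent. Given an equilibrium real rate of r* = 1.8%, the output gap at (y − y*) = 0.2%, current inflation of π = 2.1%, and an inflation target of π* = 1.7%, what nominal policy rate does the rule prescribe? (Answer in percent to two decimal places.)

i = 1.8 + 2.1 + 0.5 × (2.1 − 1.7) + 0.5 × 0.2
   = 1.8 + 2.1 + 0.2 + 0.1 = 4.20

4.20%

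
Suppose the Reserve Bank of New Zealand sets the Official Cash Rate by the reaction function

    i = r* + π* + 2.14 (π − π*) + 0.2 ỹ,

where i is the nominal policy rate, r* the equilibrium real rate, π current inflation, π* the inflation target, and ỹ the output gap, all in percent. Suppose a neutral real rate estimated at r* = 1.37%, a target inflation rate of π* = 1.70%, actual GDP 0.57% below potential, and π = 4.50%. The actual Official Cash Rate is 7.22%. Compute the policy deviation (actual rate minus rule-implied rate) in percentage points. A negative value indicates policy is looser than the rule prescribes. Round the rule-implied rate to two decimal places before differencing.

Output 0.57% below potential → ỹ = -0.57.
i = 1.37 + 1.70 + 2.14 × (4.50 − 1.70) + 0.2 × (-0.57)
   = 1.37 + 1.7 + 5.992 − 0.114 = 8.95
Deviation = 7.22 − 8.95 = -1.73 pp.

-1.73 pp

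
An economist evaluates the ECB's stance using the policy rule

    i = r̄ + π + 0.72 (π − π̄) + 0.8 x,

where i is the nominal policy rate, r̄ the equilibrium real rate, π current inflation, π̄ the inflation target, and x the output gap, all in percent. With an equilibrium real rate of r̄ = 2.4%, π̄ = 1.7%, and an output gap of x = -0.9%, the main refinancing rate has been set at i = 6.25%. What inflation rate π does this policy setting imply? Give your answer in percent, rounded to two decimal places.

Collecting π: i = r̄ + (1 + 0.72) π − 0.72 π̄ + 0.8 x
1.72 π = 6.25 − 2.4 + 0.72 × 1.7 − 0.8 × (-0.9) = 5.794
π = 5.794 / 1.72 = 3.37

3.37%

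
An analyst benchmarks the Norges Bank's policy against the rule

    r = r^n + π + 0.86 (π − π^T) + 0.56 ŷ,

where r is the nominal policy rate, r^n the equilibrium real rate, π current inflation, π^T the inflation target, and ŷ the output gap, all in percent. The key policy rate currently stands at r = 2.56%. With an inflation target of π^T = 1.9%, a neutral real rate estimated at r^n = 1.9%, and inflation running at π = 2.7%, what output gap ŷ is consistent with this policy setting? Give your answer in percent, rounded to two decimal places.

0.56 ŷ = 2.56 − 1.9 − 2.7 − 0.86 × (2.7 − 1.9) = -2.728
ŷ = -2.728 / 0.56 = -4.87

-4.87%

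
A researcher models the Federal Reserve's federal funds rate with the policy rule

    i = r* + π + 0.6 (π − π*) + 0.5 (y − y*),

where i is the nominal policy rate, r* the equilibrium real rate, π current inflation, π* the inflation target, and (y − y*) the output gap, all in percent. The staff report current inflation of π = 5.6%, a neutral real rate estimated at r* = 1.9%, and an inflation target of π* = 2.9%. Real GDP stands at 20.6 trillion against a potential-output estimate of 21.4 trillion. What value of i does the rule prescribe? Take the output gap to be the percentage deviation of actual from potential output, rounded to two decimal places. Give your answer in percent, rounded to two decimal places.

7.25%

Output gap = 100 × (20.6 − 21.4) / 21.4 = -3.74%.
i = 1.90 + 5.60 + 0.6 × (5.60 − 2.90) + 0.5 × (-3.74)
   = 1.90 + 5.6 + 1.62 − 1.87 = 7.25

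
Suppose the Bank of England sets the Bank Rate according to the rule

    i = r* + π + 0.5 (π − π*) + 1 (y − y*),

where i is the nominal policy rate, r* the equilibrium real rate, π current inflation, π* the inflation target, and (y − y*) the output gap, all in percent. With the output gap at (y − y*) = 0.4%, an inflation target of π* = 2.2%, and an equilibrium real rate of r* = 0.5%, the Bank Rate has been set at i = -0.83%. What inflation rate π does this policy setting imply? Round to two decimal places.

Collecting π: i = r* + (1 + 0.5) π − 0.5 π* + 1 (y − y*)
1.5 π = -0.83 − 0.5 + 0.5 × 2.2 − 1 × 0.4 = -0.63
π = -0.63 / 1.5 = -0.42

-0.42%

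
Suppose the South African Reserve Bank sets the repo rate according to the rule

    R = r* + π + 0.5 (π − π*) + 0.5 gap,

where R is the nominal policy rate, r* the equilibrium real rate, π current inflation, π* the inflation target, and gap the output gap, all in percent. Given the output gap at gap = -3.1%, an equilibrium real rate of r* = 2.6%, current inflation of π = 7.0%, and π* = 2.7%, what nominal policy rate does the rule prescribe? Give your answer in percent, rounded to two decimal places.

R = 2.6 + 7.0 + 0.5 × (7.0 − 2.7) + 0.5 × (-3.1)
   = 2.6 + 7 + 2.15 − 1.55 = 10.20

10.20%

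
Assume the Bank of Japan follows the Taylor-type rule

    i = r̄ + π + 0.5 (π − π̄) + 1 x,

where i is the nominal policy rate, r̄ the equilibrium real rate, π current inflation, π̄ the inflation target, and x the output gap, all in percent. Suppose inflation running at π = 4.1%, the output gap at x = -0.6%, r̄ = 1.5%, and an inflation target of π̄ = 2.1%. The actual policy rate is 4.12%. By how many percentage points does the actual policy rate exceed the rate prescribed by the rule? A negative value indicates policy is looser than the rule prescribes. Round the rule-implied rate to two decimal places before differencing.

i = 1.5 + 4.1 + 0.5 × (4.1 − 2.1) + 1 × (-0.6)
   = 1.5 + 4.1 + 1 − 0.6 = 6.00
Deviation = 4.12 − 6.00 = -1.88 pp.

-1.88 pp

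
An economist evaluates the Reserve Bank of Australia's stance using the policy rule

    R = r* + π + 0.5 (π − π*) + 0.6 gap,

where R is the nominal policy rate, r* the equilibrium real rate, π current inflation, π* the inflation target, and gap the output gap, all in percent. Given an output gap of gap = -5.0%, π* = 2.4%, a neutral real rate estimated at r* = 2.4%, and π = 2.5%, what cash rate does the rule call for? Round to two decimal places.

1.95%

R = 2.4 + 2.5 + 0.5 × (2.5 − 2.4) + 0.6 × (-5.0)
   = 2.4 + 2.5 + 0.05 − 3 = 1.95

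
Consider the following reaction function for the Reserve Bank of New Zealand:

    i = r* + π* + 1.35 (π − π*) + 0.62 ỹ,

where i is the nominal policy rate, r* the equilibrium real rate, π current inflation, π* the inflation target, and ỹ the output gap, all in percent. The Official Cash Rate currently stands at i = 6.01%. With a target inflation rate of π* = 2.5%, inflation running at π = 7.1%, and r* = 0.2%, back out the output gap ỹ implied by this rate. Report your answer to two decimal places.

-4.68%

0.62 ỹ = 6.01 − 0.2 − 2.5 − 1.35 × (7.1 − 2.5) = -2.9
ỹ = -2.9 / 0.62 = -4.68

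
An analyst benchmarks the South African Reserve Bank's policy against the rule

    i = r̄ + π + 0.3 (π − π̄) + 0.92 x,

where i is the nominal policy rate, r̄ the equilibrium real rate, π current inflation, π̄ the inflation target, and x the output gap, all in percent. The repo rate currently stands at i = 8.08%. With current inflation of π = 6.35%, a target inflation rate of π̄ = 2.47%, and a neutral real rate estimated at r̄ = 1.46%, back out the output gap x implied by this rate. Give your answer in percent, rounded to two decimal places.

0.92 x = 8.08 − 1.46 − 6.35 − 0.3 × (6.35 − 2.47) = -0.894
x = -0.894 / 0.92 = -0.97

-0.97%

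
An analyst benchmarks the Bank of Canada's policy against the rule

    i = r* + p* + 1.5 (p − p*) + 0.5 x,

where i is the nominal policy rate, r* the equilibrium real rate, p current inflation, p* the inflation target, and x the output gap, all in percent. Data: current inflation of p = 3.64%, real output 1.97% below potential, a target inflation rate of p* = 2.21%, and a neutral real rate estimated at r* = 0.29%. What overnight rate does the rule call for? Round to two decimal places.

Output 1.97% below potential → x = -1.97.
i = 0.29 + 2.21 + 1.5 × (3.64 − 2.21) + 0.5 × (-1.97)
   = 0.29 + 2.21 + 2.145 − 0.985 = 3.66

3.66%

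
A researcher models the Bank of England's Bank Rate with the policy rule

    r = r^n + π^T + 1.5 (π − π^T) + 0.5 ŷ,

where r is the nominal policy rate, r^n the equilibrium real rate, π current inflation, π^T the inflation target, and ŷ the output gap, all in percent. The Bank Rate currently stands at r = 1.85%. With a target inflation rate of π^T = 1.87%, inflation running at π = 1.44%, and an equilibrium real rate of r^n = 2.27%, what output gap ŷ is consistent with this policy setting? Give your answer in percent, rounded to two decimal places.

0.5 ŷ = 1.85 − 2.27 − 1.87 − 1.5 × (1.44 − 1.87) = -1.645
ŷ = -1.645 / 0.5 = -3.29

-3.29%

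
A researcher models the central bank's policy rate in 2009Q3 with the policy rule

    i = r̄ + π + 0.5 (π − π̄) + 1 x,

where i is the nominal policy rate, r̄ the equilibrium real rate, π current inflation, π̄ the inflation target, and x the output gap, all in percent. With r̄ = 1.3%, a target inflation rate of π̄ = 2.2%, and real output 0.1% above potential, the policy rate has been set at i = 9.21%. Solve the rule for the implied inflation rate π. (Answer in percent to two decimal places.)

Output 0.1% above potential → x = 0.1.
Collecting π: i = r̄ + (1 + 0.5) π − 0.5 π̄ + 1 x
1.5 π = 9.21 − 1.3 + 0.5 × 2.2 − 1 × 0.1 = 8.91
π = 8.91 / 1.5 = 5.94

5.94%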